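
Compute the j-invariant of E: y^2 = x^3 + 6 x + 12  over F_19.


Delta = -16(4 a^3 + 27 b^2) mod 19 = 6
-1728 * (4 a)^3 = -1728 * (4*6)^3 mod 19 = 11
j = 11 * 6^(-1) mod 19 = 5

j = 5 (mod 19)


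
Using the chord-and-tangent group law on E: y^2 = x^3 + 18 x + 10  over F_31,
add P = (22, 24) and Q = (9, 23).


P != Q, so use the chord formula.
s = (y2 - y1) / (x2 - x1) = (30) / (18) mod 31 = 12
x3 = s^2 - x1 - x2 mod 31 = 12^2 - 22 - 9 = 20
y3 = s (x1 - x3) - y1 mod 31 = 12 * (22 - 20) - 24 = 0

P + Q = (20, 0)


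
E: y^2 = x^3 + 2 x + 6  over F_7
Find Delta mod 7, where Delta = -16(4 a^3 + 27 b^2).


4 a^3 + 27 b^2 = 4*2^3 + 27*6^2 = 32 + 972 = 1004
Delta = -16 * (1004) = -16064
Delta mod 7 = 1

Delta = 1 (mod 7)


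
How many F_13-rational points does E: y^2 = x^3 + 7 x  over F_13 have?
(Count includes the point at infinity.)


For each x in F_13, count y with y^2 = x^3 + 7 x + 0 mod 13:
  x = 0: RHS = 0, y in [0]  -> 1 point(s)
  x = 2: RHS = 9, y in [3, 10]  -> 2 point(s)
  x = 3: RHS = 9, y in [3, 10]  -> 2 point(s)
  x = 4: RHS = 1, y in [1, 12]  -> 2 point(s)
  x = 5: RHS = 4, y in [2, 11]  -> 2 point(s)
  x = 8: RHS = 9, y in [3, 10]  -> 2 point(s)
  x = 9: RHS = 12, y in [5, 8]  -> 2 point(s)
  x = 10: RHS = 4, y in [2, 11]  -> 2 point(s)
  x = 11: RHS = 4, y in [2, 11]  -> 2 point(s)
Affine points: 17. Add the point at infinity: total = 18.

#E(F_13) = 18


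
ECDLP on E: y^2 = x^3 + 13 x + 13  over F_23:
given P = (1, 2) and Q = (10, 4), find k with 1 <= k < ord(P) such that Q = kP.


Enumerate multiples of P until we hit Q = (10, 4):
  1P = (1, 2)
  2P = (14, 15)
  3P = (9, 13)
  4P = (21, 5)
  5P = (2, 22)
  6P = (6, 13)
  7P = (19, 9)
  8P = (16, 19)
  9P = (8, 10)
  10P = (20, 19)
  11P = (10, 19)
  12P = (15, 15)
  13P = (0, 17)
  14P = (17, 8)
  15P = (17, 15)
  16P = (0, 6)
  17P = (15, 8)
  18P = (10, 4)
Match found at i = 18.

k = 18


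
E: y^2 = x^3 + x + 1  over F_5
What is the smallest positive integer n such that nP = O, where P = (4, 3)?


Compute successive multiples of P until we hit O:
  1P = (4, 3)
  2P = (3, 1)
  3P = (2, 1)
  4P = (0, 1)
  5P = (0, 4)
  6P = (2, 4)
  7P = (3, 4)
  8P = (4, 2)
  ... (continuing to 9P)
  9P = O

ord(P) = 9


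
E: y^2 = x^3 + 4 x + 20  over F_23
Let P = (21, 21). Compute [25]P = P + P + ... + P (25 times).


k = 25 = 11001_2 (binary, LSB first: 10011)
Double-and-add from P = (21, 21):
  bit 0 = 1: acc = O + (21, 21) = (21, 21)
  bit 1 = 0: acc unchanged = (21, 21)
  bit 2 = 0: acc unchanged = (21, 21)
  bit 3 = 1: acc = (21, 21) + (9, 7) = (18, 17)
  bit 4 = 1: acc = (18, 17) + (8, 9) = (5, 21)

25P = (5, 21)


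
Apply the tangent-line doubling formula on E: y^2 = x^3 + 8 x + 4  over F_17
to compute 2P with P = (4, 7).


Doubling: s = (3 x1^2 + a) / (2 y1)
s = (3*4^2 + 8) / (2*7) mod 17 = 4
x3 = s^2 - 2 x1 mod 17 = 4^2 - 2*4 = 8
y3 = s (x1 - x3) - y1 mod 17 = 4 * (4 - 8) - 7 = 11

2P = (8, 11)


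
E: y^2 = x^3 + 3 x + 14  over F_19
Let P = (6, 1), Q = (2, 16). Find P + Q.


P != Q, so use the chord formula.
s = (y2 - y1) / (x2 - x1) = (15) / (15) mod 19 = 1
x3 = s^2 - x1 - x2 mod 19 = 1^2 - 6 - 2 = 12
y3 = s (x1 - x3) - y1 mod 19 = 1 * (6 - 12) - 1 = 12

P + Q = (12, 12)


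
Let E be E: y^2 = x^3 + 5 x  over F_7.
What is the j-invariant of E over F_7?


Delta = -16(4 a^3 + 27 b^2) mod 7 = 1
-1728 * (4 a)^3 = -1728 * (4*5)^3 mod 7 = 6
j = 6 * 1^(-1) mod 7 = 6

j = 6 (mod 7)


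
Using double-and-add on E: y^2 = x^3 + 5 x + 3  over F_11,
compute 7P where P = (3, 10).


k = 7 = 111_2 (binary, LSB first: 111)
Double-and-add from P = (3, 10):
  bit 0 = 1: acc = O + (3, 10) = (3, 10)
  bit 1 = 1: acc = (3, 10) + (8, 4) = (1, 3)
  bit 2 = 1: acc = (1, 3) + (0, 6) = (8, 7)

7P = (8, 7)


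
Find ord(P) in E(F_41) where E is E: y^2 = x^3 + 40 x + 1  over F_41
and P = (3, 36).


Compute successive multiples of P until we hit O:
  1P = (3, 36)
  2P = (27, 10)
  3P = (21, 4)
  4P = (7, 3)
  5P = (35, 23)
  6P = (39, 35)
  7P = (22, 34)
  8P = (36, 2)
  ... (continuing to 51P)
  51P = O

ord(P) = 51


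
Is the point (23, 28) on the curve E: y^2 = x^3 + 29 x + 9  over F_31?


Check whether y^2 = x^3 + 29 x + 9 (mod 31) for (x, y) = (23, 28).
LHS: y^2 = 28^2 mod 31 = 9
RHS: x^3 + 29 x + 9 = 23^3 + 29*23 + 9 mod 31 = 9
LHS = RHS

Yes, on the curve


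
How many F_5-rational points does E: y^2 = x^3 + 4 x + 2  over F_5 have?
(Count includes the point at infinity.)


For each x in F_5, count y with y^2 = x^3 + 4 x + 2 mod 5:
  x = 3: RHS = 1, y in [1, 4]  -> 2 point(s)
Affine points: 2. Add the point at infinity: total = 3.

#E(F_5) = 3


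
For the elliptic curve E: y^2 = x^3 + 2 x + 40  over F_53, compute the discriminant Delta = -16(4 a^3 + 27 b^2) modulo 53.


4 a^3 + 27 b^2 = 4*2^3 + 27*40^2 = 32 + 43200 = 43232
Delta = -16 * (43232) = -691712
Delta mod 53 = 44

Delta = 44 (mod 53)


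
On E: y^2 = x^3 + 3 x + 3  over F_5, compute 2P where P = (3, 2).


Doubling: s = (3 x1^2 + a) / (2 y1)
s = (3*3^2 + 3) / (2*2) mod 5 = 0
x3 = s^2 - 2 x1 mod 5 = 0^2 - 2*3 = 4
y3 = s (x1 - x3) - y1 mod 5 = 0 * (3 - 4) - 2 = 3

2P = (4, 3)


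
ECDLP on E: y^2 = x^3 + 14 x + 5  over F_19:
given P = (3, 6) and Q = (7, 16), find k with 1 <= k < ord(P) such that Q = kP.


Enumerate multiples of P until we hit Q = (7, 16):
  1P = (3, 6)
  2P = (0, 9)
  3P = (17, 8)
  4P = (6, 18)
  5P = (7, 16)
Match found at i = 5.

k = 5


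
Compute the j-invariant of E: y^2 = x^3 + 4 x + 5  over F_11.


Delta = -16(4 a^3 + 27 b^2) mod 11 = 9
-1728 * (4 a)^3 = -1728 * (4*4)^3 mod 11 = 7
j = 7 * 9^(-1) mod 11 = 2

j = 2 (mod 11)


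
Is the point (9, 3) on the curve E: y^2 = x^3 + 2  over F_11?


Check whether y^2 = x^3 + 0 x + 2 (mod 11) for (x, y) = (9, 3).
LHS: y^2 = 3^2 mod 11 = 9
RHS: x^3 + 0 x + 2 = 9^3 + 0*9 + 2 mod 11 = 5
LHS != RHS

No, not on the curve


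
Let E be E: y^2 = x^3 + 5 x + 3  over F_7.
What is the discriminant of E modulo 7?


4 a^3 + 27 b^2 = 4*5^3 + 27*3^2 = 500 + 243 = 743
Delta = -16 * (743) = -11888
Delta mod 7 = 5

Delta = 5 (mod 7)


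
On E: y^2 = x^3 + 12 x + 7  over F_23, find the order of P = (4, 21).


Compute successive multiples of P until we hit O:
  1P = (4, 21)
  2P = (10, 0)
  3P = (4, 2)
  4P = O

ord(P) = 4


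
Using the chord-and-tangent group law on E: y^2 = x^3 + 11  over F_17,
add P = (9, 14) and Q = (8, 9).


P != Q, so use the chord formula.
s = (y2 - y1) / (x2 - x1) = (12) / (16) mod 17 = 5
x3 = s^2 - x1 - x2 mod 17 = 5^2 - 9 - 8 = 8
y3 = s (x1 - x3) - y1 mod 17 = 5 * (9 - 8) - 14 = 8

P + Q = (8, 8)


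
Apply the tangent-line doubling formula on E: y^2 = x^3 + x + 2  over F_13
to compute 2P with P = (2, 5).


Doubling: s = (3 x1^2 + a) / (2 y1)
s = (3*2^2 + 1) / (2*5) mod 13 = 0
x3 = s^2 - 2 x1 mod 13 = 0^2 - 2*2 = 9
y3 = s (x1 - x3) - y1 mod 13 = 0 * (2 - 9) - 5 = 8

2P = (9, 8)


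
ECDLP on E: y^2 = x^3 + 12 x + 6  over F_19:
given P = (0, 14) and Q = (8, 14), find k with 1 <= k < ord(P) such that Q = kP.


Enumerate multiples of P until we hit Q = (8, 14):
  1P = (0, 14)
  2P = (6, 16)
  3P = (11, 14)
  4P = (8, 5)
  5P = (9, 8)
  6P = (2, 0)
  7P = (9, 11)
  8P = (8, 14)
Match found at i = 8.

k = 8


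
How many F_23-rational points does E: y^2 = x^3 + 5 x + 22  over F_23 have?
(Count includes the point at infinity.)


For each x in F_23, count y with y^2 = x^3 + 5 x + 22 mod 23:
  x = 3: RHS = 18, y in [8, 15]  -> 2 point(s)
  x = 7: RHS = 9, y in [3, 20]  -> 2 point(s)
  x = 12: RHS = 16, y in [4, 19]  -> 2 point(s)
  x = 16: RHS = 12, y in [9, 14]  -> 2 point(s)
  x = 17: RHS = 6, y in [11, 12]  -> 2 point(s)
  x = 20: RHS = 3, y in [7, 16]  -> 2 point(s)
  x = 21: RHS = 4, y in [2, 21]  -> 2 point(s)
  x = 22: RHS = 16, y in [4, 19]  -> 2 point(s)
Affine points: 16. Add the point at infinity: total = 17.

#E(F_23) = 17


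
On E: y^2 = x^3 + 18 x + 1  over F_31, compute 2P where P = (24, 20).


k = 2 = 10_2 (binary, LSB first: 01)
Double-and-add from P = (24, 20):
  bit 0 = 0: acc unchanged = O
  bit 1 = 1: acc = O + (16, 13) = (16, 13)

2P = (16, 13)


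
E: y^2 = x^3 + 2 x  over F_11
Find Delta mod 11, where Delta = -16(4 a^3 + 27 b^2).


4 a^3 + 27 b^2 = 4*2^3 + 27*0^2 = 32 + 0 = 32
Delta = -16 * (32) = -512
Delta mod 11 = 5

Delta = 5 (mod 11)


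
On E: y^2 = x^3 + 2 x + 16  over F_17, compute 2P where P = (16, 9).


Doubling: s = (3 x1^2 + a) / (2 y1)
s = (3*16^2 + 2) / (2*9) mod 17 = 5
x3 = s^2 - 2 x1 mod 17 = 5^2 - 2*16 = 10
y3 = s (x1 - x3) - y1 mod 17 = 5 * (16 - 10) - 9 = 4

2P = (10, 4)


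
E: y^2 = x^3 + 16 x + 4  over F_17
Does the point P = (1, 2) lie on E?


Check whether y^2 = x^3 + 16 x + 4 (mod 17) for (x, y) = (1, 2).
LHS: y^2 = 2^2 mod 17 = 4
RHS: x^3 + 16 x + 4 = 1^3 + 16*1 + 4 mod 17 = 4
LHS = RHS

Yes, on the curve


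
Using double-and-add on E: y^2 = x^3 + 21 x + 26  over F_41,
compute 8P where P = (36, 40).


k = 8 = 1000_2 (binary, LSB first: 0001)
Double-and-add from P = (36, 40):
  bit 0 = 0: acc unchanged = O
  bit 1 = 0: acc unchanged = O
  bit 2 = 0: acc unchanged = O
  bit 3 = 1: acc = O + (36, 1) = (36, 1)

8P = (36, 1)


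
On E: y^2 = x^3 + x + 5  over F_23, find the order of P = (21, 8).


Compute successive multiples of P until we hit O:
  1P = (21, 8)
  2P = (22, 7)
  3P = (4, 21)
  4P = (11, 6)
  5P = (3, 14)
  6P = (17, 6)
  7P = (14, 7)
  8P = (19, 12)
  ... (continuing to 22P)
  22P = O

ord(P) = 22


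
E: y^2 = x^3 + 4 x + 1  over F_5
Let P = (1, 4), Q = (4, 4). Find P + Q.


P != Q, so use the chord formula.
s = (y2 - y1) / (x2 - x1) = (0) / (3) mod 5 = 0
x3 = s^2 - x1 - x2 mod 5 = 0^2 - 1 - 4 = 0
y3 = s (x1 - x3) - y1 mod 5 = 0 * (1 - 0) - 4 = 1

P + Q = (0, 1)


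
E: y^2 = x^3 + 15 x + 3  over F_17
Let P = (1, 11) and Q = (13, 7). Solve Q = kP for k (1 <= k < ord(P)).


Enumerate multiples of P until we hit Q = (13, 7):
  1P = (1, 11)
  2P = (13, 7)
Match found at i = 2.

k = 2


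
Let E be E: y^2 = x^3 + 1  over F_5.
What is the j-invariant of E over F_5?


Delta = -16(4 a^3 + 27 b^2) mod 5 = 3
-1728 * (4 a)^3 = -1728 * (4*0)^3 mod 5 = 0
j = 0 * 3^(-1) mod 5 = 0

j = 0 (mod 5)


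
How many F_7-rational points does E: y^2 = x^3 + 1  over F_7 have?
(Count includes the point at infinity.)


For each x in F_7, count y with y^2 = x^3 + 0 x + 1 mod 7:
  x = 0: RHS = 1, y in [1, 6]  -> 2 point(s)
  x = 1: RHS = 2, y in [3, 4]  -> 2 point(s)
  x = 2: RHS = 2, y in [3, 4]  -> 2 point(s)
  x = 3: RHS = 0, y in [0]  -> 1 point(s)
  x = 4: RHS = 2, y in [3, 4]  -> 2 point(s)
  x = 5: RHS = 0, y in [0]  -> 1 point(s)
  x = 6: RHS = 0, y in [0]  -> 1 point(s)
Affine points: 11. Add the point at infinity: total = 12.

#E(F_7) = 12


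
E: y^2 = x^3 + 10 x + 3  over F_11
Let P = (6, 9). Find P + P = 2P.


Doubling: s = (3 x1^2 + a) / (2 y1)
s = (3*6^2 + 10) / (2*9) mod 11 = 9
x3 = s^2 - 2 x1 mod 11 = 9^2 - 2*6 = 3
y3 = s (x1 - x3) - y1 mod 11 = 9 * (6 - 3) - 9 = 7

2P = (3, 7)


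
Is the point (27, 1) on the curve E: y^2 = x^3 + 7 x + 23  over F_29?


Check whether y^2 = x^3 + 7 x + 23 (mod 29) for (x, y) = (27, 1).
LHS: y^2 = 1^2 mod 29 = 1
RHS: x^3 + 7 x + 23 = 27^3 + 7*27 + 23 mod 29 = 1
LHS = RHS

Yes, on the curve


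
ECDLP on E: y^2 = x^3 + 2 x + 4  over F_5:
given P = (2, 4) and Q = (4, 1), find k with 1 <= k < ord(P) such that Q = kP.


Enumerate multiples of P until we hit Q = (4, 1):
  1P = (2, 4)
  2P = (0, 2)
  3P = (4, 4)
  4P = (4, 1)
Match found at i = 4.

k = 4


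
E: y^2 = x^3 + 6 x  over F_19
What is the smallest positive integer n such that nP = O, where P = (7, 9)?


Compute successive multiples of P until we hit O:
  1P = (7, 9)
  2P = (6, 9)
  3P = (6, 10)
  4P = (7, 10)
  5P = O

ord(P) = 5


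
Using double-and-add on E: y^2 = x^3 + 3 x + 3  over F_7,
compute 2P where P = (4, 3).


k = 2 = 10_2 (binary, LSB first: 01)
Double-and-add from P = (4, 3):
  bit 0 = 0: acc unchanged = O
  bit 1 = 1: acc = O + (3, 2) = (3, 2)

2P = (3, 2)


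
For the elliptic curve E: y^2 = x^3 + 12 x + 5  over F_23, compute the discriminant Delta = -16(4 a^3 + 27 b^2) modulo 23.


4 a^3 + 27 b^2 = 4*12^3 + 27*5^2 = 6912 + 675 = 7587
Delta = -16 * (7587) = -121392
Delta mod 23 = 2

Delta = 2 (mod 23)


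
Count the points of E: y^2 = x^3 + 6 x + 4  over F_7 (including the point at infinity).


For each x in F_7, count y with y^2 = x^3 + 6 x + 4 mod 7:
  x = 0: RHS = 4, y in [2, 5]  -> 2 point(s)
  x = 1: RHS = 4, y in [2, 5]  -> 2 point(s)
  x = 3: RHS = 0, y in [0]  -> 1 point(s)
  x = 4: RHS = 1, y in [1, 6]  -> 2 point(s)
  x = 6: RHS = 4, y in [2, 5]  -> 2 point(s)
Affine points: 9. Add the point at infinity: total = 10.

#E(F_7) = 10


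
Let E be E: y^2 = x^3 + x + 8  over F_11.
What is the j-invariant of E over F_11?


Delta = -16(4 a^3 + 27 b^2) mod 11 = 8
-1728 * (4 a)^3 = -1728 * (4*1)^3 mod 11 = 2
j = 2 * 8^(-1) mod 11 = 3

j = 3 (mod 11)


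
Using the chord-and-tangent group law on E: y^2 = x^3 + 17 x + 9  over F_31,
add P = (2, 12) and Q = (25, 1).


P != Q, so use the chord formula.
s = (y2 - y1) / (x2 - x1) = (20) / (23) mod 31 = 13
x3 = s^2 - x1 - x2 mod 31 = 13^2 - 2 - 25 = 18
y3 = s (x1 - x3) - y1 mod 31 = 13 * (2 - 18) - 12 = 28

P + Q = (18, 28)


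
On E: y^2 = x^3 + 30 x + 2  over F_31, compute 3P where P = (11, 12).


k = 3 = 11_2 (binary, LSB first: 11)
Double-and-add from P = (11, 12):
  bit 0 = 1: acc = O + (11, 12) = (11, 12)
  bit 1 = 1: acc = (11, 12) + (18, 9) = (18, 22)

3P = (18, 22)


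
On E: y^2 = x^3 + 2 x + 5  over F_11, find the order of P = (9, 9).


Compute successive multiples of P until we hit O:
  1P = (9, 9)
  2P = (8, 4)
  3P = (8, 7)
  4P = (9, 2)
  5P = O

ord(P) = 5


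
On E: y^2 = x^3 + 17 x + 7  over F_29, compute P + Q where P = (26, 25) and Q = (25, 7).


P != Q, so use the chord formula.
s = (y2 - y1) / (x2 - x1) = (11) / (28) mod 29 = 18
x3 = s^2 - x1 - x2 mod 29 = 18^2 - 26 - 25 = 12
y3 = s (x1 - x3) - y1 mod 29 = 18 * (26 - 12) - 25 = 24

P + Q = (12, 24)


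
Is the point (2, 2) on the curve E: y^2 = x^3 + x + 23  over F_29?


Check whether y^2 = x^3 + 1 x + 23 (mod 29) for (x, y) = (2, 2).
LHS: y^2 = 2^2 mod 29 = 4
RHS: x^3 + 1 x + 23 = 2^3 + 1*2 + 23 mod 29 = 4
LHS = RHS

Yes, on the curve


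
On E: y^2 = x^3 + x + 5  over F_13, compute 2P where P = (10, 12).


Doubling: s = (3 x1^2 + a) / (2 y1)
s = (3*10^2 + 1) / (2*12) mod 13 = 12
x3 = s^2 - 2 x1 mod 13 = 12^2 - 2*10 = 7
y3 = s (x1 - x3) - y1 mod 13 = 12 * (10 - 7) - 12 = 11

2P = (7, 11)


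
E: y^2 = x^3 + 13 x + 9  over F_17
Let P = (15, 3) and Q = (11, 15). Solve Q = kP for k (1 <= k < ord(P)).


Enumerate multiples of P until we hit Q = (11, 15):
  1P = (15, 3)
  2P = (2, 3)
  3P = (0, 14)
  4P = (11, 2)
  5P = (7, 16)
  6P = (8, 9)
  7P = (10, 0)
  8P = (8, 8)
  9P = (7, 1)
  10P = (11, 15)
Match found at i = 10.

k = 10


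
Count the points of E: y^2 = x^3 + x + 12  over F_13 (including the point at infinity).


For each x in F_13, count y with y^2 = x^3 + 1 x + 12 mod 13:
  x = 0: RHS = 12, y in [5, 8]  -> 2 point(s)
  x = 1: RHS = 1, y in [1, 12]  -> 2 point(s)
  x = 2: RHS = 9, y in [3, 10]  -> 2 point(s)
  x = 3: RHS = 3, y in [4, 9]  -> 2 point(s)
  x = 5: RHS = 12, y in [5, 8]  -> 2 point(s)
  x = 6: RHS = 0, y in [0]  -> 1 point(s)
  x = 8: RHS = 12, y in [5, 8]  -> 2 point(s)
  x = 9: RHS = 9, y in [3, 10]  -> 2 point(s)
  x = 12: RHS = 10, y in [6, 7]  -> 2 point(s)
Affine points: 17. Add the point at infinity: total = 18.

#E(F_13) = 18


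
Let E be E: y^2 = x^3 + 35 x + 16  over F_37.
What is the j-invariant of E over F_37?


Delta = -16(4 a^3 + 27 b^2) mod 37 = 32
-1728 * (4 a)^3 = -1728 * (4*35)^3 mod 37 = 29
j = 29 * 32^(-1) mod 37 = 9

j = 9 (mod 37)


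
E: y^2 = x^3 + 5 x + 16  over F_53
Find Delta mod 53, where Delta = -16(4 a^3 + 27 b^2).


4 a^3 + 27 b^2 = 4*5^3 + 27*16^2 = 500 + 6912 = 7412
Delta = -16 * (7412) = -118592
Delta mod 53 = 22

Delta = 22 (mod 53)


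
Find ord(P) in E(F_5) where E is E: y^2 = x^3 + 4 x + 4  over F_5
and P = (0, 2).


Compute successive multiples of P until we hit O:
  1P = (0, 2)
  2P = (1, 2)
  3P = (4, 3)
  4P = (2, 0)
  5P = (4, 2)
  6P = (1, 3)
  7P = (0, 3)
  8P = O

ord(P) = 8


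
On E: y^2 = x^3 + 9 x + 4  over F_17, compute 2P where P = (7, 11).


k = 2 = 10_2 (binary, LSB first: 01)
Double-and-add from P = (7, 11):
  bit 0 = 0: acc unchanged = O
  bit 1 = 1: acc = O + (2, 9) = (2, 9)

2P = (2, 9)


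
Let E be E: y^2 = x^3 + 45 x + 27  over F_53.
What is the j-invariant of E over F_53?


Delta = -16(4 a^3 + 27 b^2) mod 53 = 12
-1728 * (4 a)^3 = -1728 * (4*45)^3 mod 53 = 24
j = 24 * 12^(-1) mod 53 = 2

j = 2 (mod 53)


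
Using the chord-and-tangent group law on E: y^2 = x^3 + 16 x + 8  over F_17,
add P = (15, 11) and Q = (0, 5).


P != Q, so use the chord formula.
s = (y2 - y1) / (x2 - x1) = (11) / (2) mod 17 = 14
x3 = s^2 - x1 - x2 mod 17 = 14^2 - 15 - 0 = 11
y3 = s (x1 - x3) - y1 mod 17 = 14 * (15 - 11) - 11 = 11

P + Q = (11, 11)


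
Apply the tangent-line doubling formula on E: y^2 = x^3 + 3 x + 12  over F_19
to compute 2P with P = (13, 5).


Doubling: s = (3 x1^2 + a) / (2 y1)
s = (3*13^2 + 3) / (2*5) mod 19 = 13
x3 = s^2 - 2 x1 mod 19 = 13^2 - 2*13 = 10
y3 = s (x1 - x3) - y1 mod 19 = 13 * (13 - 10) - 5 = 15

2P = (10, 15)


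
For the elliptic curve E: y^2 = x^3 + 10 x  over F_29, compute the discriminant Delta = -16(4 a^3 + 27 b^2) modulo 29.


4 a^3 + 27 b^2 = 4*10^3 + 27*0^2 = 4000 + 0 = 4000
Delta = -16 * (4000) = -64000
Delta mod 29 = 3

Delta = 3 (mod 29)


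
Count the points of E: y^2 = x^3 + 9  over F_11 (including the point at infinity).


For each x in F_11, count y with y^2 = x^3 + 0 x + 9 mod 11:
  x = 0: RHS = 9, y in [3, 8]  -> 2 point(s)
  x = 3: RHS = 3, y in [5, 6]  -> 2 point(s)
  x = 6: RHS = 5, y in [4, 7]  -> 2 point(s)
  x = 7: RHS = 0, y in [0]  -> 1 point(s)
  x = 8: RHS = 4, y in [2, 9]  -> 2 point(s)
  x = 9: RHS = 1, y in [1, 10]  -> 2 point(s)
Affine points: 11. Add the point at infinity: total = 12.

#E(F_11) = 12


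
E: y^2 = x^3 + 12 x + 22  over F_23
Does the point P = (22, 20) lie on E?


Check whether y^2 = x^3 + 12 x + 22 (mod 23) for (x, y) = (22, 20).
LHS: y^2 = 20^2 mod 23 = 9
RHS: x^3 + 12 x + 22 = 22^3 + 12*22 + 22 mod 23 = 9
LHS = RHS

Yes, on the curve


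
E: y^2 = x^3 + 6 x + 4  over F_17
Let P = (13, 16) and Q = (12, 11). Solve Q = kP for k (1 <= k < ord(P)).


Enumerate multiples of P until we hit Q = (12, 11):
  1P = (13, 16)
  2P = (6, 16)
  3P = (15, 1)
  4P = (7, 7)
  5P = (12, 11)
Match found at i = 5.

k = 5


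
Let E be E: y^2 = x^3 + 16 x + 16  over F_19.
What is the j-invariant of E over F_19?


Delta = -16(4 a^3 + 27 b^2) mod 19 = 6
-1728 * (4 a)^3 = -1728 * (4*16)^3 mod 19 = 1
j = 1 * 6^(-1) mod 19 = 16

j = 16 (mod 19)


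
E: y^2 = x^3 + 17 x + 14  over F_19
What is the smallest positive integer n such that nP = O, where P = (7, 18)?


Compute successive multiples of P until we hit O:
  1P = (7, 18)
  2P = (3, 15)
  3P = (6, 16)
  4P = (10, 14)
  5P = (8, 15)
  6P = (13, 0)
  7P = (8, 4)
  8P = (10, 5)
  ... (continuing to 12P)
  12P = O

ord(P) = 12


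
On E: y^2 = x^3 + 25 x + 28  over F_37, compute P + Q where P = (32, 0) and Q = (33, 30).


P != Q, so use the chord formula.
s = (y2 - y1) / (x2 - x1) = (30) / (1) mod 37 = 30
x3 = s^2 - x1 - x2 mod 37 = 30^2 - 32 - 33 = 21
y3 = s (x1 - x3) - y1 mod 37 = 30 * (32 - 21) - 0 = 34

P + Q = (21, 34)


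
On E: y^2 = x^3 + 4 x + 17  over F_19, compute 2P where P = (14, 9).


Doubling: s = (3 x1^2 + a) / (2 y1)
s = (3*14^2 + 4) / (2*9) mod 19 = 16
x3 = s^2 - 2 x1 mod 19 = 16^2 - 2*14 = 0
y3 = s (x1 - x3) - y1 mod 19 = 16 * (14 - 0) - 9 = 6

2P = (0, 6)


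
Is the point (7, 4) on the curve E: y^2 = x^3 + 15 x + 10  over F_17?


Check whether y^2 = x^3 + 15 x + 10 (mod 17) for (x, y) = (7, 4).
LHS: y^2 = 4^2 mod 17 = 16
RHS: x^3 + 15 x + 10 = 7^3 + 15*7 + 10 mod 17 = 16
LHS = RHS

Yes, on the curve


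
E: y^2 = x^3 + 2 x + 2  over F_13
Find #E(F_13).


For each x in F_13, count y with y^2 = x^3 + 2 x + 2 mod 13:
  x = 2: RHS = 1, y in [1, 12]  -> 2 point(s)
  x = 3: RHS = 9, y in [3, 10]  -> 2 point(s)
  x = 4: RHS = 9, y in [3, 10]  -> 2 point(s)
  x = 6: RHS = 9, y in [3, 10]  -> 2 point(s)
  x = 8: RHS = 10, y in [6, 7]  -> 2 point(s)
  x = 11: RHS = 3, y in [4, 9]  -> 2 point(s)
  x = 12: RHS = 12, y in [5, 8]  -> 2 point(s)
Affine points: 14. Add the point at infinity: total = 15.

#E(F_13) = 15


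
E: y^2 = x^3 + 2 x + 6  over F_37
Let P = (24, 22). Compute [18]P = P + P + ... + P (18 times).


k = 18 = 10010_2 (binary, LSB first: 01001)
Double-and-add from P = (24, 22):
  bit 0 = 0: acc unchanged = O
  bit 1 = 1: acc = O + (5, 17) = (5, 17)
  bit 2 = 0: acc unchanged = (5, 17)
  bit 3 = 0: acc unchanged = (5, 17)
  bit 4 = 1: acc = (5, 17) + (15, 9) = (28, 31)

18P = (28, 31)


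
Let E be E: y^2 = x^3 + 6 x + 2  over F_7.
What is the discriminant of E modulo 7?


4 a^3 + 27 b^2 = 4*6^3 + 27*2^2 = 864 + 108 = 972
Delta = -16 * (972) = -15552
Delta mod 7 = 2

Delta = 2 (mod 7)


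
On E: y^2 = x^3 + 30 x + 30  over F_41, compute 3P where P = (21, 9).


k = 3 = 11_2 (binary, LSB first: 11)
Double-and-add from P = (21, 9):
  bit 0 = 1: acc = O + (21, 9) = (21, 9)
  bit 1 = 1: acc = (21, 9) + (40, 32) = (1, 26)

3P = (1, 26)


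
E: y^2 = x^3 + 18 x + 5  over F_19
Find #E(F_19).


For each x in F_19, count y with y^2 = x^3 + 18 x + 5 mod 19:
  x = 0: RHS = 5, y in [9, 10]  -> 2 point(s)
  x = 1: RHS = 5, y in [9, 10]  -> 2 point(s)
  x = 2: RHS = 11, y in [7, 12]  -> 2 point(s)
  x = 5: RHS = 11, y in [7, 12]  -> 2 point(s)
  x = 6: RHS = 6, y in [5, 14]  -> 2 point(s)
  x = 10: RHS = 7, y in [8, 11]  -> 2 point(s)
  x = 12: RHS = 11, y in [7, 12]  -> 2 point(s)
  x = 13: RHS = 4, y in [2, 17]  -> 2 point(s)
  x = 16: RHS = 0, y in [0]  -> 1 point(s)
  x = 18: RHS = 5, y in [9, 10]  -> 2 point(s)
Affine points: 19. Add the point at infinity: total = 20.

#E(F_19) = 20


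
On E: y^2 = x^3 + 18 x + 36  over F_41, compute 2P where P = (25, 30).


Doubling: s = (3 x1^2 + a) / (2 y1)
s = (3*25^2 + 18) / (2*30) mod 41 = 9
x3 = s^2 - 2 x1 mod 41 = 9^2 - 2*25 = 31
y3 = s (x1 - x3) - y1 mod 41 = 9 * (25 - 31) - 30 = 39

2P = (31, 39)


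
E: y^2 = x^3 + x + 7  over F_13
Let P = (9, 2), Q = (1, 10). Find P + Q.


P != Q, so use the chord formula.
s = (y2 - y1) / (x2 - x1) = (8) / (5) mod 13 = 12
x3 = s^2 - x1 - x2 mod 13 = 12^2 - 9 - 1 = 4
y3 = s (x1 - x3) - y1 mod 13 = 12 * (9 - 4) - 2 = 6

P + Q = (4, 6)


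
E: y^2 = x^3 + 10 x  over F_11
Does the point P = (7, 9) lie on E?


Check whether y^2 = x^3 + 10 x + 0 (mod 11) for (x, y) = (7, 9).
LHS: y^2 = 9^2 mod 11 = 4
RHS: x^3 + 10 x + 0 = 7^3 + 10*7 + 0 mod 11 = 6
LHS != RHS

No, not on the curve


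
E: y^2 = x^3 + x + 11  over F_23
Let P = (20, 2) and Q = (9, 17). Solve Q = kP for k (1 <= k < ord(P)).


Enumerate multiples of P until we hit Q = (9, 17):
  1P = (20, 2)
  2P = (9, 6)
  3P = (12, 16)
  4P = (7, 4)
  5P = (8, 5)
  6P = (8, 18)
  7P = (7, 19)
  8P = (12, 7)
  9P = (9, 17)
Match found at i = 9.

k = 9


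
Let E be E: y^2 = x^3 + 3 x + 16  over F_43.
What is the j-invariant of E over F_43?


Delta = -16(4 a^3 + 27 b^2) mod 43 = 39
-1728 * (4 a)^3 = -1728 * (4*3)^3 mod 43 = 22
j = 22 * 39^(-1) mod 43 = 16

j = 16 (mod 43)


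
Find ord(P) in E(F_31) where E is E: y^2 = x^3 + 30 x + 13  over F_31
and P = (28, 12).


Compute successive multiples of P until we hit O:
  1P = (28, 12)
  2P = (16, 1)
  3P = (7, 15)
  4P = (15, 26)
  5P = (2, 22)
  6P = (5, 3)
  7P = (23, 25)
  8P = (19, 8)
  ... (continuing to 26P)
  26P = O

ord(P) = 26


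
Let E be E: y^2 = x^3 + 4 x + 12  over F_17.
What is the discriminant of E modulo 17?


4 a^3 + 27 b^2 = 4*4^3 + 27*12^2 = 256 + 3888 = 4144
Delta = -16 * (4144) = -66304
Delta mod 17 = 13

Delta = 13 (mod 17)


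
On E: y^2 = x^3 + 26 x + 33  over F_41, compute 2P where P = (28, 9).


Doubling: s = (3 x1^2 + a) / (2 y1)
s = (3*28^2 + 26) / (2*9) mod 41 = 0
x3 = s^2 - 2 x1 mod 41 = 0^2 - 2*28 = 26
y3 = s (x1 - x3) - y1 mod 41 = 0 * (28 - 26) - 9 = 32

2P = (26, 32)


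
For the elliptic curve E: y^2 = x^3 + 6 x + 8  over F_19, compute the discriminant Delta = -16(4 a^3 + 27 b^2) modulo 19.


4 a^3 + 27 b^2 = 4*6^3 + 27*8^2 = 864 + 1728 = 2592
Delta = -16 * (2592) = -41472
Delta mod 19 = 5

Delta = 5 (mod 19)


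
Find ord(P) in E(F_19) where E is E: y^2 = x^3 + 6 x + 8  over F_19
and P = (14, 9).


Compute successive multiples of P until we hit O:
  1P = (14, 9)
  2P = (16, 1)
  3P = (5, 12)
  4P = (17, 11)
  5P = (18, 1)
  6P = (10, 2)
  7P = (4, 18)
  8P = (2, 3)
  ... (continuing to 19P)
  19P = O

ord(P) = 19


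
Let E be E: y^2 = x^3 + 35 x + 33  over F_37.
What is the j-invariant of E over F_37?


Delta = -16(4 a^3 + 27 b^2) mod 37 = 1
-1728 * (4 a)^3 = -1728 * (4*35)^3 mod 37 = 29
j = 29 * 1^(-1) mod 37 = 29

j = 29 (mod 37)


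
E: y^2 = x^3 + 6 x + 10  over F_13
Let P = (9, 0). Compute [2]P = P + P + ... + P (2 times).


k = 2 = 10_2 (binary, LSB first: 01)
Double-and-add from P = (9, 0):
  bit 0 = 0: acc unchanged = O
  bit 1 = 1: acc = O + O = O

2P = O


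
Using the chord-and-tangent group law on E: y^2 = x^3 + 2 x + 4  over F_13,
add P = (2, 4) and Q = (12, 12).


P != Q, so use the chord formula.
s = (y2 - y1) / (x2 - x1) = (8) / (10) mod 13 = 6
x3 = s^2 - x1 - x2 mod 13 = 6^2 - 2 - 12 = 9
y3 = s (x1 - x3) - y1 mod 13 = 6 * (2 - 9) - 4 = 6

P + Q = (9, 6)


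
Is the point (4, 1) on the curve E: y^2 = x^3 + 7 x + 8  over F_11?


Check whether y^2 = x^3 + 7 x + 8 (mod 11) for (x, y) = (4, 1).
LHS: y^2 = 1^2 mod 11 = 1
RHS: x^3 + 7 x + 8 = 4^3 + 7*4 + 8 mod 11 = 1
LHS = RHS

Yes, on the curve


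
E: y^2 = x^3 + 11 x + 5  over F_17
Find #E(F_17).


For each x in F_17, count y with y^2 = x^3 + 11 x + 5 mod 17:
  x = 1: RHS = 0, y in [0]  -> 1 point(s)
  x = 2: RHS = 1, y in [1, 16]  -> 2 point(s)
  x = 5: RHS = 15, y in [7, 10]  -> 2 point(s)
  x = 6: RHS = 15, y in [7, 10]  -> 2 point(s)
  x = 7: RHS = 0, y in [0]  -> 1 point(s)
  x = 9: RHS = 0, y in [0]  -> 1 point(s)
  x = 13: RHS = 16, y in [4, 13]  -> 2 point(s)
  x = 14: RHS = 13, y in [8, 9]  -> 2 point(s)
  x = 15: RHS = 9, y in [3, 14]  -> 2 point(s)
Affine points: 15. Add the point at infinity: total = 16.

#E(F_17) = 16


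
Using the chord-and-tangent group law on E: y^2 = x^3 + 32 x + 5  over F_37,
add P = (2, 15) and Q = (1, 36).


P != Q, so use the chord formula.
s = (y2 - y1) / (x2 - x1) = (21) / (36) mod 37 = 16
x3 = s^2 - x1 - x2 mod 37 = 16^2 - 2 - 1 = 31
y3 = s (x1 - x3) - y1 mod 37 = 16 * (2 - 31) - 15 = 2

P + Q = (31, 2)


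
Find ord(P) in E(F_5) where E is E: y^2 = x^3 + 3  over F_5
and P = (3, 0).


Compute successive multiples of P until we hit O:
  1P = (3, 0)
  2P = O

ord(P) = 2


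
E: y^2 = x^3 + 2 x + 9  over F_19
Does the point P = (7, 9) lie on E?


Check whether y^2 = x^3 + 2 x + 9 (mod 19) for (x, y) = (7, 9).
LHS: y^2 = 9^2 mod 19 = 5
RHS: x^3 + 2 x + 9 = 7^3 + 2*7 + 9 mod 19 = 5
LHS = RHS

Yes, on the curve


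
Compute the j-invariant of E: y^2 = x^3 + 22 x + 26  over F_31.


Delta = -16(4 a^3 + 27 b^2) mod 31 = 20
-1728 * (4 a)^3 = -1728 * (4*22)^3 mod 31 = 23
j = 23 * 20^(-1) mod 31 = 12

j = 12 (mod 31)


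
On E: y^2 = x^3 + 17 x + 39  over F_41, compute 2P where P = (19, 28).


Doubling: s = (3 x1^2 + a) / (2 y1)
s = (3*19^2 + 17) / (2*28) mod 41 = 5
x3 = s^2 - 2 x1 mod 41 = 5^2 - 2*19 = 28
y3 = s (x1 - x3) - y1 mod 41 = 5 * (19 - 28) - 28 = 9

2P = (28, 9)


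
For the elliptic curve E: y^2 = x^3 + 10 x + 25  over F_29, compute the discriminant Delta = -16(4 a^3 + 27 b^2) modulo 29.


4 a^3 + 27 b^2 = 4*10^3 + 27*25^2 = 4000 + 16875 = 20875
Delta = -16 * (20875) = -334000
Delta mod 29 = 22

Delta = 22 (mod 29)


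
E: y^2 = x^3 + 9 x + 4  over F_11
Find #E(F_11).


For each x in F_11, count y with y^2 = x^3 + 9 x + 4 mod 11:
  x = 0: RHS = 4, y in [2, 9]  -> 2 point(s)
  x = 1: RHS = 3, y in [5, 6]  -> 2 point(s)
  x = 3: RHS = 3, y in [5, 6]  -> 2 point(s)
  x = 4: RHS = 5, y in [4, 7]  -> 2 point(s)
  x = 5: RHS = 9, y in [3, 8]  -> 2 point(s)
  x = 7: RHS = 3, y in [5, 6]  -> 2 point(s)
  x = 8: RHS = 5, y in [4, 7]  -> 2 point(s)
  x = 9: RHS = 0, y in [0]  -> 1 point(s)
  x = 10: RHS = 5, y in [4, 7]  -> 2 point(s)
Affine points: 17. Add the point at infinity: total = 18.

#E(F_11) = 18


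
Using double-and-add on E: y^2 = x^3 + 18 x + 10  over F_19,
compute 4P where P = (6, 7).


k = 4 = 100_2 (binary, LSB first: 001)
Double-and-add from P = (6, 7):
  bit 0 = 0: acc unchanged = O
  bit 1 = 0: acc unchanged = O
  bit 2 = 1: acc = O + (11, 0) = (11, 0)

4P = (11, 0)


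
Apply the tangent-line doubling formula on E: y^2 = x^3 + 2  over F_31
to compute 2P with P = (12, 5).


Doubling: s = (3 x1^2 + a) / (2 y1)
s = (3*12^2 + 0) / (2*5) mod 31 = 6
x3 = s^2 - 2 x1 mod 31 = 6^2 - 2*12 = 12
y3 = s (x1 - x3) - y1 mod 31 = 6 * (12 - 12) - 5 = 26

2P = (12, 26)


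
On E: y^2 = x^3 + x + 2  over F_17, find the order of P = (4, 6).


Compute successive multiples of P until we hit O:
  1P = (4, 6)
  2P = (1, 2)
  3P = (10, 3)
  4P = (16, 0)
  5P = (10, 14)
  6P = (1, 15)
  7P = (4, 11)
  8P = O

ord(P) = 8


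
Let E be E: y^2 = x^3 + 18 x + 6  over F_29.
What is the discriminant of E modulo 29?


4 a^3 + 27 b^2 = 4*18^3 + 27*6^2 = 23328 + 972 = 24300
Delta = -16 * (24300) = -388800
Delta mod 29 = 3

Delta = 3 (mod 29)


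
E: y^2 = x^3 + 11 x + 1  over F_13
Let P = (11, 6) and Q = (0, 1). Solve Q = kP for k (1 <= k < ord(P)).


Enumerate multiples of P until we hit Q = (0, 1):
  1P = (11, 6)
  2P = (0, 1)
Match found at i = 2.

k = 2


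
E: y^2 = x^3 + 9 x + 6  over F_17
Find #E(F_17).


For each x in F_17, count y with y^2 = x^3 + 9 x + 6 mod 17:
  x = 1: RHS = 16, y in [4, 13]  -> 2 point(s)
  x = 2: RHS = 15, y in [7, 10]  -> 2 point(s)
  x = 3: RHS = 9, y in [3, 14]  -> 2 point(s)
  x = 4: RHS = 4, y in [2, 15]  -> 2 point(s)
  x = 6: RHS = 4, y in [2, 15]  -> 2 point(s)
  x = 7: RHS = 4, y in [2, 15]  -> 2 point(s)
  x = 9: RHS = 0, y in [0]  -> 1 point(s)
  x = 10: RHS = 8, y in [5, 12]  -> 2 point(s)
  x = 11: RHS = 8, y in [5, 12]  -> 2 point(s)
  x = 13: RHS = 8, y in [5, 12]  -> 2 point(s)
  x = 16: RHS = 13, y in [8, 9]  -> 2 point(s)
Affine points: 21. Add the point at infinity: total = 22.

#E(F_17) = 22


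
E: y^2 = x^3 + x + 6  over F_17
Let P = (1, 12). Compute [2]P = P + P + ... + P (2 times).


k = 2 = 10_2 (binary, LSB first: 01)
Double-and-add from P = (1, 12):
  bit 0 = 0: acc unchanged = O
  bit 1 = 1: acc = O + (7, 4) = (7, 4)

2P = (7, 4)


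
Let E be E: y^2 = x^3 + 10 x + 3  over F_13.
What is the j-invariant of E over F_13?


Delta = -16(4 a^3 + 27 b^2) mod 13 = 11
-1728 * (4 a)^3 = -1728 * (4*10)^3 mod 13 = 1
j = 1 * 11^(-1) mod 13 = 6

j = 6 (mod 13)


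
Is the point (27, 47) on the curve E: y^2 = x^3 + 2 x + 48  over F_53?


Check whether y^2 = x^3 + 2 x + 48 (mod 53) for (x, y) = (27, 47).
LHS: y^2 = 47^2 mod 53 = 36
RHS: x^3 + 2 x + 48 = 27^3 + 2*27 + 48 mod 53 = 16
LHS != RHS

No, not on the curve


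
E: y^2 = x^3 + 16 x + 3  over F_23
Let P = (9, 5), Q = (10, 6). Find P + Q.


P != Q, so use the chord formula.
s = (y2 - y1) / (x2 - x1) = (1) / (1) mod 23 = 1
x3 = s^2 - x1 - x2 mod 23 = 1^2 - 9 - 10 = 5
y3 = s (x1 - x3) - y1 mod 23 = 1 * (9 - 5) - 5 = 22

P + Q = (5, 22)


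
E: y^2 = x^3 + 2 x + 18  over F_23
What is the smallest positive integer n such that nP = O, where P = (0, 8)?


Compute successive multiples of P until we hit O:
  1P = (0, 8)
  2P = (9, 11)
  3P = (9, 12)
  4P = (0, 15)
  5P = O

ord(P) = 5


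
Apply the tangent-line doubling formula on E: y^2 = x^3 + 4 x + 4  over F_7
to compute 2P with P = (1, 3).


Doubling: s = (3 x1^2 + a) / (2 y1)
s = (3*1^2 + 4) / (2*3) mod 7 = 0
x3 = s^2 - 2 x1 mod 7 = 0^2 - 2*1 = 5
y3 = s (x1 - x3) - y1 mod 7 = 0 * (1 - 5) - 3 = 4

2P = (5, 4)


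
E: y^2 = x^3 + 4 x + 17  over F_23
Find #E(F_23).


For each x in F_23, count y with y^2 = x^3 + 4 x + 17 mod 23:
  x = 5: RHS = 1, y in [1, 22]  -> 2 point(s)
  x = 6: RHS = 4, y in [2, 21]  -> 2 point(s)
  x = 8: RHS = 9, y in [3, 20]  -> 2 point(s)
  x = 9: RHS = 0, y in [0]  -> 1 point(s)
  x = 11: RHS = 12, y in [9, 14]  -> 2 point(s)
  x = 13: RHS = 12, y in [9, 14]  -> 2 point(s)
  x = 15: RHS = 2, y in [5, 18]  -> 2 point(s)
  x = 19: RHS = 6, y in [11, 12]  -> 2 point(s)
  x = 20: RHS = 1, y in [1, 22]  -> 2 point(s)
  x = 21: RHS = 1, y in [1, 22]  -> 2 point(s)
  x = 22: RHS = 12, y in [9, 14]  -> 2 point(s)
Affine points: 21. Add the point at infinity: total = 22.

#E(F_23) = 22


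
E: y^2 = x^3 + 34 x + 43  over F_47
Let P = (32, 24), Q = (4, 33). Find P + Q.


P != Q, so use the chord formula.
s = (y2 - y1) / (x2 - x1) = (9) / (19) mod 47 = 45
x3 = s^2 - x1 - x2 mod 47 = 45^2 - 32 - 4 = 15
y3 = s (x1 - x3) - y1 mod 47 = 45 * (32 - 15) - 24 = 36

P + Q = (15, 36)


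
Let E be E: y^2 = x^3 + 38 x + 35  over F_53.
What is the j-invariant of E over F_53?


Delta = -16(4 a^3 + 27 b^2) mod 53 = 30
-1728 * (4 a)^3 = -1728 * (4*38)^3 mod 53 = 5
j = 5 * 30^(-1) mod 53 = 9

j = 9 (mod 53)


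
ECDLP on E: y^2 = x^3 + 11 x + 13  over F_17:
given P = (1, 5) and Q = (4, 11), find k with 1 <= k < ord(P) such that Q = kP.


Enumerate multiples of P until we hit Q = (4, 11):
  1P = (1, 5)
  2P = (2, 14)
  3P = (10, 16)
  4P = (14, 15)
  5P = (4, 11)
Match found at i = 5.

k = 5


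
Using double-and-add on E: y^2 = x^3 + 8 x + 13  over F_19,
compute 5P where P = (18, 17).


k = 5 = 101_2 (binary, LSB first: 101)
Double-and-add from P = (18, 17):
  bit 0 = 1: acc = O + (18, 17) = (18, 17)
  bit 1 = 0: acc unchanged = (18, 17)
  bit 2 = 1: acc = (18, 17) + (14, 0) = (11, 8)

5P = (11, 8)


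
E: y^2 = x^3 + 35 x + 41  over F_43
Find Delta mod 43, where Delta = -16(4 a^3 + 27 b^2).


4 a^3 + 27 b^2 = 4*35^3 + 27*41^2 = 171500 + 45387 = 216887
Delta = -16 * (216887) = -3470192
Delta mod 43 = 37

Delta = 37 (mod 43)


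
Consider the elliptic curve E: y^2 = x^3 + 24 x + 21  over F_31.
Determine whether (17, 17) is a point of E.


Check whether y^2 = x^3 + 24 x + 21 (mod 31) for (x, y) = (17, 17).
LHS: y^2 = 17^2 mod 31 = 10
RHS: x^3 + 24 x + 21 = 17^3 + 24*17 + 21 mod 31 = 10
LHS = RHS

Yes, on the curve


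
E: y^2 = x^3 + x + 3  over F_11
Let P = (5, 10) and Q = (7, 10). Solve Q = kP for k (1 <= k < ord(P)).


Enumerate multiples of P until we hit Q = (7, 10):
  1P = (5, 10)
  2P = (4, 7)
  3P = (0, 5)
  4P = (7, 10)
Match found at i = 4.

k = 4


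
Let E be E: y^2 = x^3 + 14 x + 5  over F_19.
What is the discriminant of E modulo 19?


4 a^3 + 27 b^2 = 4*14^3 + 27*5^2 = 10976 + 675 = 11651
Delta = -16 * (11651) = -186416
Delta mod 19 = 12

Delta = 12 (mod 19)


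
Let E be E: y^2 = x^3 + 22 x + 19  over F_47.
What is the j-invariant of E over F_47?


Delta = -16(4 a^3 + 27 b^2) mod 47 = 22
-1728 * (4 a)^3 = -1728 * (4*22)^3 mod 47 = 21
j = 21 * 22^(-1) mod 47 = 33

j = 33 (mod 47)


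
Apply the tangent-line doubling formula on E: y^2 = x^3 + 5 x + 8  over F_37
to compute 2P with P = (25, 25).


Doubling: s = (3 x1^2 + a) / (2 y1)
s = (3*25^2 + 5) / (2*25) mod 37 = 8
x3 = s^2 - 2 x1 mod 37 = 8^2 - 2*25 = 14
y3 = s (x1 - x3) - y1 mod 37 = 8 * (25 - 14) - 25 = 26

2P = (14, 26)


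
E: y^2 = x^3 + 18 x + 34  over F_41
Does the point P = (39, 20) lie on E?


Check whether y^2 = x^3 + 18 x + 34 (mod 41) for (x, y) = (39, 20).
LHS: y^2 = 20^2 mod 41 = 31
RHS: x^3 + 18 x + 34 = 39^3 + 18*39 + 34 mod 41 = 31
LHS = RHS

Yes, on the curve


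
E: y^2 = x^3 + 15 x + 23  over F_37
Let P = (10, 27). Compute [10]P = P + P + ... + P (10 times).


k = 10 = 1010_2 (binary, LSB first: 0101)
Double-and-add from P = (10, 27):
  bit 0 = 0: acc unchanged = O
  bit 1 = 1: acc = O + (13, 11) = (13, 11)
  bit 2 = 0: acc unchanged = (13, 11)
  bit 3 = 1: acc = (13, 11) + (8, 27) = (7, 29)

10P = (7, 29)


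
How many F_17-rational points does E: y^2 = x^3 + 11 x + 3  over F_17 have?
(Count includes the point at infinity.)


For each x in F_17, count y with y^2 = x^3 + 11 x + 3 mod 17:
  x = 1: RHS = 15, y in [7, 10]  -> 2 point(s)
  x = 2: RHS = 16, y in [4, 13]  -> 2 point(s)
  x = 4: RHS = 9, y in [3, 14]  -> 2 point(s)
  x = 5: RHS = 13, y in [8, 9]  -> 2 point(s)
  x = 6: RHS = 13, y in [8, 9]  -> 2 point(s)
  x = 7: RHS = 15, y in [7, 10]  -> 2 point(s)
  x = 8: RHS = 8, y in [5, 12]  -> 2 point(s)
  x = 9: RHS = 15, y in [7, 10]  -> 2 point(s)
  x = 10: RHS = 8, y in [5, 12]  -> 2 point(s)
  x = 16: RHS = 8, y in [5, 12]  -> 2 point(s)
Affine points: 20. Add the point at infinity: total = 21.

#E(F_17) = 21


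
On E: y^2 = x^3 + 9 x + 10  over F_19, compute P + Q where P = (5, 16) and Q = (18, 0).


P != Q, so use the chord formula.
s = (y2 - y1) / (x2 - x1) = (3) / (13) mod 19 = 9
x3 = s^2 - x1 - x2 mod 19 = 9^2 - 5 - 18 = 1
y3 = s (x1 - x3) - y1 mod 19 = 9 * (5 - 1) - 16 = 1

P + Q = (1, 1)


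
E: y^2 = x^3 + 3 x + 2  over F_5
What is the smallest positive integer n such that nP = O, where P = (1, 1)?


Compute successive multiples of P until we hit O:
  1P = (1, 1)
  2P = (2, 1)
  3P = (2, 4)
  4P = (1, 4)
  5P = O

ord(P) = 5


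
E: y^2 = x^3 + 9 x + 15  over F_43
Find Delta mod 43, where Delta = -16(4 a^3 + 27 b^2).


4 a^3 + 27 b^2 = 4*9^3 + 27*15^2 = 2916 + 6075 = 8991
Delta = -16 * (8991) = -143856
Delta mod 43 = 22

Delta = 22 (mod 43)


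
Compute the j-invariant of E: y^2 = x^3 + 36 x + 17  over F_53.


Delta = -16(4 a^3 + 27 b^2) mod 53 = 3
-1728 * (4 a)^3 = -1728 * (4*36)^3 mod 53 = 39
j = 39 * 3^(-1) mod 53 = 13

j = 13 (mod 53)


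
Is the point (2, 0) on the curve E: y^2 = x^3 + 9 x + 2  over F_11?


Check whether y^2 = x^3 + 9 x + 2 (mod 11) for (x, y) = (2, 0).
LHS: y^2 = 0^2 mod 11 = 0
RHS: x^3 + 9 x + 2 = 2^3 + 9*2 + 2 mod 11 = 6
LHS != RHS

No, not on the curve


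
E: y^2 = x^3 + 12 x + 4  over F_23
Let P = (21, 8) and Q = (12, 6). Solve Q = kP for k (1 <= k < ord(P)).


Enumerate multiples of P until we hit Q = (12, 6):
  1P = (21, 8)
  2P = (12, 17)
  3P = (14, 8)
  4P = (11, 15)
  5P = (0, 21)
  6P = (4, 22)
  7P = (6, 4)
  8P = (2, 17)
  9P = (18, 16)
  10P = (9, 6)
  11P = (9, 17)
  12P = (18, 7)
  13P = (2, 6)
  14P = (6, 19)
  15P = (4, 1)
  16P = (0, 2)
  17P = (11, 8)
  18P = (14, 15)
  19P = (12, 6)
Match found at i = 19.

k = 19


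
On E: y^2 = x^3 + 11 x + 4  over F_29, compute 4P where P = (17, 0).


k = 4 = 100_2 (binary, LSB first: 001)
Double-and-add from P = (17, 0):
  bit 0 = 0: acc unchanged = O
  bit 1 = 0: acc unchanged = O
  bit 2 = 1: acc = O + O = O

4P = O


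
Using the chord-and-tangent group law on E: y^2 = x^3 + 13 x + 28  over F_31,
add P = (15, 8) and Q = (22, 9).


P != Q, so use the chord formula.
s = (y2 - y1) / (x2 - x1) = (1) / (7) mod 31 = 9
x3 = s^2 - x1 - x2 mod 31 = 9^2 - 15 - 22 = 13
y3 = s (x1 - x3) - y1 mod 31 = 9 * (15 - 13) - 8 = 10

P + Q = (13, 10)


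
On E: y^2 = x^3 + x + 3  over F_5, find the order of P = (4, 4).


Compute successive multiples of P until we hit O:
  1P = (4, 4)
  2P = (1, 0)
  3P = (4, 1)
  4P = O

ord(P) = 4


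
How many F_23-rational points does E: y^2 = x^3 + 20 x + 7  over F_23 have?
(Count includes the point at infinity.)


For each x in F_23, count y with y^2 = x^3 + 20 x + 7 mod 23:
  x = 2: RHS = 9, y in [3, 20]  -> 2 point(s)
  x = 3: RHS = 2, y in [5, 18]  -> 2 point(s)
  x = 4: RHS = 13, y in [6, 17]  -> 2 point(s)
  x = 5: RHS = 2, y in [5, 18]  -> 2 point(s)
  x = 8: RHS = 12, y in [9, 14]  -> 2 point(s)
  x = 13: RHS = 3, y in [7, 16]  -> 2 point(s)
  x = 14: RHS = 18, y in [8, 15]  -> 2 point(s)
  x = 15: RHS = 2, y in [5, 18]  -> 2 point(s)
  x = 17: RHS = 16, y in [4, 19]  -> 2 point(s)
  x = 18: RHS = 12, y in [9, 14]  -> 2 point(s)
  x = 19: RHS = 1, y in [1, 22]  -> 2 point(s)
  x = 20: RHS = 12, y in [9, 14]  -> 2 point(s)
  x = 22: RHS = 9, y in [3, 20]  -> 2 point(s)
Affine points: 26. Add the point at infinity: total = 27.

#E(F_23) = 27
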